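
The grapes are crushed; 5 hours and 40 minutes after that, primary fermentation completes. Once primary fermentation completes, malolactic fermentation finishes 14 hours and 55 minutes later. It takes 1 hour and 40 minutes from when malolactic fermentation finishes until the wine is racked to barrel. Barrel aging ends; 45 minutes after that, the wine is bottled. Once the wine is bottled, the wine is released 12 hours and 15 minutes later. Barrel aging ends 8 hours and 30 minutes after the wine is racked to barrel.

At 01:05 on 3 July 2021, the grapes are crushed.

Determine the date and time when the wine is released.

20:50 on 4 July 2021

The grapes are crushed: 01:05 Jul 3, 2021.
Primary fermentation completes: 01:05 Jul 3, 2021 + 5h40m = 06:45 Jul 3, 2021.
Malolactic fermentation finishes: 06:45 Jul 3, 2021 + 14h55m = 21:40 Jul 3, 2021.
The wine is racked to barrel: 21:40 Jul 3, 2021 + 1h40m = 23:20 Jul 3, 2021.
Barrel aging ends: 23:20 Jul 3, 2021 + 8h30m = 07:50 Jul 4, 2021.
The wine is bottled: 07:50 Jul 4, 2021 + 45m = 08:35 Jul 4, 2021.
The wine is released: 08:35 Jul 4, 2021 + 12h15m = 20:50 Jul 4, 2021.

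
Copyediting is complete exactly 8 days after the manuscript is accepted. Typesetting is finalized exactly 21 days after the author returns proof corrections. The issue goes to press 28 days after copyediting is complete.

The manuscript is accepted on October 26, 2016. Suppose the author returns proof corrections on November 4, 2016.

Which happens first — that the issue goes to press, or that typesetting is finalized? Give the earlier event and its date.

Typesetting is finalized — November 25, 2016

The manuscript is accepted: Oct 26, 2016.
Copyediting is complete: Oct 26, 2016 + 8 days = Nov 3, 2016.
The issue goes to press: Nov 3, 2016 + 28 days = Dec 1, 2016.
The author returns proof corrections: Nov 4, 2016.
Typesetting is finalized: Nov 4, 2016 + 21 days = Nov 25, 2016.
Comparing: the issue goes to press on Dec 1, 2016 vs typesetting is finalized on Nov 25, 2016. Earlier: typesetting is finalized.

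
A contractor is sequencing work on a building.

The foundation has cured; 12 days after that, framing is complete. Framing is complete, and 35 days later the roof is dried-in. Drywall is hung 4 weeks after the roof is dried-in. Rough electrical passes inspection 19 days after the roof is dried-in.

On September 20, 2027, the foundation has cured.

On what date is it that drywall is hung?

The foundation has cured: Sep 20, 2027.
Framing is complete: Sep 20, 2027 + 12 days = Oct 2, 2027.
The roof is dried-in: Oct 2, 2027 + 35 days = Nov 6, 2027.
Drywall is hung: Nov 6, 2027 + 4 weeks = Dec 4, 2027.

December 4, 2027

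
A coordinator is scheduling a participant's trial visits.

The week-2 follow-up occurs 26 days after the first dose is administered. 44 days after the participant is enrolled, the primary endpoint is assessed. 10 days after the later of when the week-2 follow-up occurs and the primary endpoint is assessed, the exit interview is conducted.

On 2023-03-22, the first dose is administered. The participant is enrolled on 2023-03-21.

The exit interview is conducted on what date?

2023-05-14

The first dose is administered: Mar 22, 2023.
The week-2 follow-up occurs: Mar 22, 2023 + 26 days = Apr 17, 2023.
The participant is enrolled: Mar 21, 2023.
The primary endpoint is assessed: Mar 21, 2023 + 44 days = May 4, 2023.
Both prerequisites met — the week-2 follow-up occurs (Apr 17, 2023), the primary endpoint is assessed (May 4, 2023); the later is May 4, 2023.
The exit interview is conducted: May 4, 2023 + 10 days = May 14, 2023.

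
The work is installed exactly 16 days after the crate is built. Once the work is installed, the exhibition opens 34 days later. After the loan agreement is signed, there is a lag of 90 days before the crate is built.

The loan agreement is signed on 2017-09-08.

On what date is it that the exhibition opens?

The loan agreement is signed: Sep 8, 2017.
The crate is built: Sep 8, 2017 + 90 days = Dec 7, 2017.
The work is installed: Dec 7, 2017 + 16 days = Dec 23, 2017.
The exhibition opens: Dec 23, 2017 + 34 days = Jan 26, 2018.

2018-01-26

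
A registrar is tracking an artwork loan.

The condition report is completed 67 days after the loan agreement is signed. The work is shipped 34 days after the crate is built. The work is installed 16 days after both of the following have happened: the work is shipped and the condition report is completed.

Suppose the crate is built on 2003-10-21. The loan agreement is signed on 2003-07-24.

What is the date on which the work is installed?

The crate is built: Oct 21, 2003.
The work is shipped: Oct 21, 2003 + 34 days = Nov 24, 2003.
The loan agreement is signed: Jul 24, 2003.
The condition report is completed: Jul 24, 2003 + 67 days = Sep 29, 2003.
Both prerequisites met — the work is shipped (Nov 24, 2003), the condition report is completed (Sep 29, 2003); the later is Nov 24, 2003.
The work is installed: Nov 24, 2003 + 16 days = Dec 10, 2003.

2003-12-10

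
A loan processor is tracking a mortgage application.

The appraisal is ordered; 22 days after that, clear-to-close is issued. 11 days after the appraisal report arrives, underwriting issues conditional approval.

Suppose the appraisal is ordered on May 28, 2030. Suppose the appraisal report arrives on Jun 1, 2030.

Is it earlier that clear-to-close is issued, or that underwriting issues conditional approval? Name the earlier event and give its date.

Underwriting issues conditional approval — Jun 12, 2030

The appraisal is ordered: May 28, 2030.
Clear-to-close is issued: May 28, 2030 + 22 days = Jun 19, 2030.
The appraisal report arrives: Jun 1, 2030.
Underwriting issues conditional approval: Jun 1, 2030 + 11 days = Jun 12, 2030.
Comparing: clear-to-close is issued on Jun 19, 2030 vs underwriting issues conditional approval on Jun 12, 2030. Earlier: underwriting issues conditional approval.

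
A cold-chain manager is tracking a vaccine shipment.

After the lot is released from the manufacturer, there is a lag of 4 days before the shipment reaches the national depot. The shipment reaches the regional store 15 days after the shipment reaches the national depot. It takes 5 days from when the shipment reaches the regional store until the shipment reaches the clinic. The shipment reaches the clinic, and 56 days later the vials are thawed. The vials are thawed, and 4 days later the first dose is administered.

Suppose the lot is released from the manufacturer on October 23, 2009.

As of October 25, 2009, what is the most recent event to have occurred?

The lot is released from the manufacturer

The lot is released from the manufacturer: Oct 23, 2009.
The shipment reaches the national depot: Oct 23, 2009 + 4 days = Oct 27, 2009.
The shipment reaches the regional store: Oct 27, 2009 + 15 days = Nov 11, 2009.
The shipment reaches the clinic: Nov 11, 2009 + 5 days = Nov 16, 2009.
The vials are thawed: Nov 16, 2009 + 56 days = Jan 11, 2010.
The first dose is administered: Jan 11, 2010 + 4 days = Jan 15, 2010.
Oct 25, 2009 falls between when the lot is released from the manufacturer (Oct 23, 2009) and when the shipment reaches the national depot (Oct 27, 2009).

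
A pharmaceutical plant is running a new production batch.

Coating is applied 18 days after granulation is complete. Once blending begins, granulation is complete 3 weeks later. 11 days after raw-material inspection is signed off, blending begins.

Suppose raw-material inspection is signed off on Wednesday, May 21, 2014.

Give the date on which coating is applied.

Thursday, July 10, 2014

Raw-material inspection is signed off: May 21, 2014.
Blending begins: May 21, 2014 + 11 days = Jun 1, 2014.
Granulation is complete: Jun 1, 2014 + 3 weeks = Jun 22, 2014.
Coating is applied: Jun 22, 2014 + 18 days = Jul 10, 2014.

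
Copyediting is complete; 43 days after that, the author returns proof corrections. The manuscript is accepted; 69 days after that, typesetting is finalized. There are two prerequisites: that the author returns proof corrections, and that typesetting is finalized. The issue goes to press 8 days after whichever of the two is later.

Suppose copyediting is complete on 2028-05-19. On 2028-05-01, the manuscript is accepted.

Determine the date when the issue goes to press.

Copyediting is complete: May 19, 2028.
The author returns proof corrections: May 19, 2028 + 43 days = Jul 1, 2028.
The manuscript is accepted: May 1, 2028.
Typesetting is finalized: May 1, 2028 + 69 days = Jul 9, 2028.
Both prerequisites met — the author returns proof corrections (Jul 1, 2028), typesetting is finalized (Jul 9, 2028); the later is Jul 9, 2028.
The issue goes to press: Jul 9, 2028 + 8 days = Jul 17, 2028.

2028-07-17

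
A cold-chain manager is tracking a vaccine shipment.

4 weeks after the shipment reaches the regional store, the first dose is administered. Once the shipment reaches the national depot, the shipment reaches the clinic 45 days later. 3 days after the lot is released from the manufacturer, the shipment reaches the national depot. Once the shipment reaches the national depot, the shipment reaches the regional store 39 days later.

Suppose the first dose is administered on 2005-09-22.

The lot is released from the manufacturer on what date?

2005-07-14

The first dose is administered: Sep 22, 2005.
The shipment reaches the regional store: Sep 22, 2005 − 4 weeks = Aug 25, 2005.
The shipment reaches the national depot: Aug 25, 2005 − 39 days = Jul 17, 2005.
The lot is released from the manufacturer: Jul 17, 2005 − 3 days = Jul 14, 2005.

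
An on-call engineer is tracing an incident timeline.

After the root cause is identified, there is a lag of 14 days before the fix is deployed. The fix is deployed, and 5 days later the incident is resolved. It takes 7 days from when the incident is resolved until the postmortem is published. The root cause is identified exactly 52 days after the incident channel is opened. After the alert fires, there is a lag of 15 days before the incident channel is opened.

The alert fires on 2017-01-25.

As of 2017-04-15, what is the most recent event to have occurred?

The alert fires: Jan 25, 2017.
The incident channel is opened: Jan 25, 2017 + 15 days = Feb 9, 2017.
The root cause is identified: Feb 9, 2017 + 52 days = Apr 2, 2017.
The fix is deployed: Apr 2, 2017 + 14 days = Apr 16, 2017.
The incident is resolved: Apr 16, 2017 + 5 days = Apr 21, 2017.
The postmortem is published: Apr 21, 2017 + 7 days = Apr 28, 2017.
Apr 15, 2017 falls between when the root cause is identified (Apr 2, 2017) and when the fix is deployed (Apr 16, 2017).

The root cause is identified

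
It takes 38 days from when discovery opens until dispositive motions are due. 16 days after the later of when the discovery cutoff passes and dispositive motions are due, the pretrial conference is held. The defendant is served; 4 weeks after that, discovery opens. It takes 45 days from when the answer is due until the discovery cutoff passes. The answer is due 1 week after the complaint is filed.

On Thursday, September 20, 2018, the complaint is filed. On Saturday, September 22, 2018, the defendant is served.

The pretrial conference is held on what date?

The complaint is filed: Sep 20, 2018.
The answer is due: Sep 20, 2018 + 1 week = Sep 27, 2018.
The discovery cutoff passes: Sep 27, 2018 + 45 days = Nov 11, 2018.
The defendant is served: Sep 22, 2018.
Discovery opens: Sep 22, 2018 + 4 weeks = Oct 20, 2018.
Dispositive motions are due: Oct 20, 2018 + 38 days = Nov 27, 2018.
Both prerequisites met — the discovery cutoff passes (Nov 11, 2018), dispositive motions are due (Nov 27, 2018); the later is Nov 27, 2018.
The pretrial conference is held: Nov 27, 2018 + 16 days = Dec 13, 2018.

Thursday, December 13, 2018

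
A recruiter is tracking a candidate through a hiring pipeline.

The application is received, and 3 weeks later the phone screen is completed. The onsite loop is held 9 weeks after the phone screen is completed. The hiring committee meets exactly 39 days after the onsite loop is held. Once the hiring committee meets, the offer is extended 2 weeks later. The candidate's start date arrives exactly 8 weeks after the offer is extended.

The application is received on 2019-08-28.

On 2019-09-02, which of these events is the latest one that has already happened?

The application is received: Aug 28, 2019.
The phone screen is completed: Aug 28, 2019 + 3 weeks = Sep 18, 2019.
The onsite loop is held: Sep 18, 2019 + 9 weeks = Nov 20, 2019.
The hiring committee meets: Nov 20, 2019 + 39 days = Dec 29, 2019.
The offer is extended: Dec 29, 2019 + 2 weeks = Jan 12, 2020.
The candidate's start date arrives: Jan 12, 2020 + 8 weeks = Mar 8, 2020.
Sep 2, 2019 falls between when the application is received (Aug 28, 2019) and when the phone screen is completed (Sep 18, 2019).

The application is received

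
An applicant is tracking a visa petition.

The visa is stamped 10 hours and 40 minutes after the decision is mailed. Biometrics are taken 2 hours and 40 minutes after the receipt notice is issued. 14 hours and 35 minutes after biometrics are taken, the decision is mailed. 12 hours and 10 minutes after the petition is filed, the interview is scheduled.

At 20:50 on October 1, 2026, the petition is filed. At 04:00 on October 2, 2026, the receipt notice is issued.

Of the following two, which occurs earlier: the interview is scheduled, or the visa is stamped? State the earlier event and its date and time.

The petition is filed: 20:50 Oct 1, 2026.
The interview is scheduled: 20:50 Oct 1, 2026 + 12h10m = 09:00 Oct 2, 2026.
The receipt notice is issued: 04:00 Oct 2, 2026.
Biometrics are taken: 04:00 Oct 2, 2026 + 2h40m = 06:40 Oct 2, 2026.
The decision is mailed: 06:40 Oct 2, 2026 + 14h35m = 21:15 Oct 2, 2026.
The visa is stamped: 21:15 Oct 2, 2026 + 10h40m = 07:55 Oct 3, 2026.
Comparing: the interview is scheduled at 09:00 Oct 2, 2026 vs the visa is stamped at 07:55 Oct 3, 2026. Earlier: the interview is scheduled.

The interview is scheduled — 09:00 on October 2, 2026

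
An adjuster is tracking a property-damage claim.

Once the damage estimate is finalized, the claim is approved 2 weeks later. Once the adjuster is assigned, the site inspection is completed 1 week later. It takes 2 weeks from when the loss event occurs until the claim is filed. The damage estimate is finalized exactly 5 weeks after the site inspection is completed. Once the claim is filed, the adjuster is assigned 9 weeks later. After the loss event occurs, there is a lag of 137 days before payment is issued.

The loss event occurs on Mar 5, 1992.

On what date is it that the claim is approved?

The loss event occurs: Mar 5, 1992.
The claim is filed: Mar 5, 1992 + 2 weeks = Mar 19, 1992.
The adjuster is assigned: Mar 19, 1992 + 9 weeks = May 21, 1992.
The site inspection is completed: May 21, 1992 + 1 week = May 28, 1992.
The damage estimate is finalized: May 28, 1992 + 5 weeks = Jul 2, 1992.
The claim is approved: Jul 2, 1992 + 2 weeks = Jul 16, 1992.

Jul 16, 1992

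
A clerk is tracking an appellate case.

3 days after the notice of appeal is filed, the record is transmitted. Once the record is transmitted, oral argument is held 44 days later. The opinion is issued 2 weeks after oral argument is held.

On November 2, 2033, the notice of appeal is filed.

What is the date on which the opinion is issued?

January 2, 2034

The notice of appeal is filed: Nov 2, 2033.
The record is transmitted: Nov 2, 2033 + 3 days = Nov 5, 2033.
Oral argument is held: Nov 5, 2033 + 44 days = Dec 19, 2033.
The opinion is issued: Dec 19, 2033 + 2 weeks = Jan 2, 2034.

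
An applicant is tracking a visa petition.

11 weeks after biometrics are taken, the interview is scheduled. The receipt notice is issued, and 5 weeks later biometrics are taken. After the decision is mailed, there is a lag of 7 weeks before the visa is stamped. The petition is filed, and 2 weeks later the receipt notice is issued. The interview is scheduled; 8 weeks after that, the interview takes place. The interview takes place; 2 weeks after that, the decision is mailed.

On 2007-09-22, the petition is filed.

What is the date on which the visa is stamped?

The petition is filed: Sep 22, 2007.
The receipt notice is issued: Sep 22, 2007 + 2 weeks = Oct 6, 2007.
Biometrics are taken: Oct 6, 2007 + 5 weeks = Nov 10, 2007.
The interview is scheduled: Nov 10, 2007 + 11 weeks = Jan 26, 2008.
The interview takes place: Jan 26, 2008 + 8 weeks = Mar 22, 2008.
The decision is mailed: Mar 22, 2008 + 2 weeks = Apr 5, 2008.
The visa is stamped: Apr 5, 2008 + 7 weeks = May 24, 2008.

2008-05-24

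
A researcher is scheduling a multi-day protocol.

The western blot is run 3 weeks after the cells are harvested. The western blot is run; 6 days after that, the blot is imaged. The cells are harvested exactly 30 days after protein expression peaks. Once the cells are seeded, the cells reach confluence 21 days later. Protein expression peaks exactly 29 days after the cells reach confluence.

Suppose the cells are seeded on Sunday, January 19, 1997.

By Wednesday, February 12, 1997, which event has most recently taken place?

The cells are seeded: Jan 19, 1997.
The cells reach confluence: Jan 19, 1997 + 21 days = Feb 9, 1997.
Protein expression peaks: Feb 9, 1997 + 29 days = Mar 10, 1997.
The cells are harvested: Mar 10, 1997 + 30 days = Apr 9, 1997.
The western blot is run: Apr 9, 1997 + 3 weeks = Apr 30, 1997.
The blot is imaged: Apr 30, 1997 + 6 days = May 6, 1997.
Feb 12, 1997 falls between when the cells reach confluence (Feb 9, 1997) and when protein expression peaks (Mar 10, 1997).

The cells reach confluence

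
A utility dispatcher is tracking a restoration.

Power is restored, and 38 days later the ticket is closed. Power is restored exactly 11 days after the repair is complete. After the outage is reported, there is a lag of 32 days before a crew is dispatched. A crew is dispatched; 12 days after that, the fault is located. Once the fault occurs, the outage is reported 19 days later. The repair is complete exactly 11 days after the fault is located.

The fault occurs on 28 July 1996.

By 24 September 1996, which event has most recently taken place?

The fault occurs: Jul 28, 1996.
The outage is reported: Jul 28, 1996 + 19 days = Aug 16, 1996.
A crew is dispatched: Aug 16, 1996 + 32 days = Sep 17, 1996.
The fault is located: Sep 17, 1996 + 12 days = Sep 29, 1996.
The repair is complete: Sep 29, 1996 + 11 days = Oct 10, 1996.
Power is restored: Oct 10, 1996 + 11 days = Oct 21, 1996.
The ticket is closed: Oct 21, 1996 + 38 days = Nov 28, 1996.
Sep 24, 1996 falls between when a crew is dispatched (Sep 17, 1996) and when the fault is located (Sep 29, 1996).

A crew is dispatched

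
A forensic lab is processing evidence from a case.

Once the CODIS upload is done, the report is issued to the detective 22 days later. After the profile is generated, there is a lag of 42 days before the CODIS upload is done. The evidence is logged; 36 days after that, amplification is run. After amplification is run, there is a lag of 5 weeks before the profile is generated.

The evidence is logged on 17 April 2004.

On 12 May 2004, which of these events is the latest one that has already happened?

The evidence is logged

The evidence is logged: Apr 17, 2004.
Amplification is run: Apr 17, 2004 + 36 days = May 23, 2004.
The profile is generated: May 23, 2004 + 5 weeks = Jun 27, 2004.
The CODIS upload is done: Jun 27, 2004 + 42 days = Aug 8, 2004.
The report is issued to the detective: Aug 8, 2004 + 22 days = Aug 30, 2004.
May 12, 2004 falls between when the evidence is logged (Apr 17, 2004) and when amplification is run (May 23, 2004).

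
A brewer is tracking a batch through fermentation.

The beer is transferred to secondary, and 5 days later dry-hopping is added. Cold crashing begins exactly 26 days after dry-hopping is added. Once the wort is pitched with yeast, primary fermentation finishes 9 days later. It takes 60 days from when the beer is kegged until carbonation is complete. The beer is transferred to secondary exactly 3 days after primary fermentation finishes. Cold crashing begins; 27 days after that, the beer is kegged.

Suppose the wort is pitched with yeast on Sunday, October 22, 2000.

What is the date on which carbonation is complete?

The wort is pitched with yeast: Oct 22, 2000.
Primary fermentation finishes: Oct 22, 2000 + 9 days = Oct 31, 2000.
The beer is transferred to secondary: Oct 31, 2000 + 3 days = Nov 3, 2000.
Dry-hopping is added: Nov 3, 2000 + 5 days = Nov 8, 2000.
Cold crashing begins: Nov 8, 2000 + 26 days = Dec 4, 2000.
The beer is kegged: Dec 4, 2000 + 27 days = Dec 31, 2000.
Carbonation is complete: Dec 31, 2000 + 60 days = Mar 1, 2001.

Thursday, March 1, 2001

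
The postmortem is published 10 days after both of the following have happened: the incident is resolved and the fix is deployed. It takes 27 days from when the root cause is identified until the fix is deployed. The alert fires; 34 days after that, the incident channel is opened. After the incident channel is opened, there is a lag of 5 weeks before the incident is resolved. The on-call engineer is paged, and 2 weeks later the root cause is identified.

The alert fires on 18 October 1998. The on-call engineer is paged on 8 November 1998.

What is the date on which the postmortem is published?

5 January 1999

The alert fires: Oct 18, 1998.
The incident channel is opened: Oct 18, 1998 + 34 days = Nov 21, 1998.
The incident is resolved: Nov 21, 1998 + 5 weeks = Dec 26, 1998.
The on-call engineer is paged: Nov 8, 1998.
The root cause is identified: Nov 8, 1998 + 2 weeks = Nov 22, 1998.
The fix is deployed: Nov 22, 1998 + 27 days = Dec 19, 1998.
Both prerequisites met — the incident is resolved (Dec 26, 1998), the fix is deployed (Dec 19, 1998); the later is Dec 26, 1998.
The postmortem is published: Dec 26, 1998 + 10 days = Jan 5, 1999.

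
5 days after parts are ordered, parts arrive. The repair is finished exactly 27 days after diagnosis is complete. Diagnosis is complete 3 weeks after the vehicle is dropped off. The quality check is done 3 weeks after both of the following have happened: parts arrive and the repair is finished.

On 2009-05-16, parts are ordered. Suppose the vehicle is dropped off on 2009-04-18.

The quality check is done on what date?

Parts are ordered: May 16, 2009.
Parts arrive: May 16, 2009 + 5 days = May 21, 2009.
The vehicle is dropped off: Apr 18, 2009.
Diagnosis is complete: Apr 18, 2009 + 3 weeks = May 9, 2009.
The repair is finished: May 9, 2009 + 27 days = Jun 5, 2009.
Both prerequisites met — parts arrive (May 21, 2009), the repair is finished (Jun 5, 2009); the later is Jun 5, 2009.
The quality check is done: Jun 5, 2009 + 3 weeks = Jun 26, 2009.

2009-06-26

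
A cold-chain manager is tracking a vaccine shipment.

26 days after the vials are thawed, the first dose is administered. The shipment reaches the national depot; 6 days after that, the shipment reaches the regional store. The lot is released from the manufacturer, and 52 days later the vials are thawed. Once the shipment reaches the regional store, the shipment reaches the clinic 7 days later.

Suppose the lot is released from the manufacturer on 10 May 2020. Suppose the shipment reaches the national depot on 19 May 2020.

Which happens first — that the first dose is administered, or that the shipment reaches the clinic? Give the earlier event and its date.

The lot is released from the manufacturer: May 10, 2020.
The vials are thawed: May 10, 2020 + 52 days = Jul 1, 2020.
The first dose is administered: Jul 1, 2020 + 26 days = Jul 27, 2020.
The shipment reaches the national depot: May 19, 2020.
The shipment reaches the regional store: May 19, 2020 + 6 days = May 25, 2020.
The shipment reaches the clinic: May 25, 2020 + 7 days = Jun 1, 2020.
Comparing: the first dose is administered on Jul 27, 2020 vs the shipment reaches the clinic on Jun 1, 2020. Earlier: the shipment reaches the clinic.

The shipment reaches the clinic — 1 June 2020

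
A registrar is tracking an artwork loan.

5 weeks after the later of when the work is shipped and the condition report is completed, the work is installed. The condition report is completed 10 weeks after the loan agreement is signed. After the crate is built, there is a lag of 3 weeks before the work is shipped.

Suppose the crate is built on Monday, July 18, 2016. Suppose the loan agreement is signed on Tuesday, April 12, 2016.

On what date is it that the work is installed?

Monday, September 12, 2016

The crate is built: Jul 18, 2016.
The work is shipped: Jul 18, 2016 + 3 weeks = Aug 8, 2016.
The loan agreement is signed: Apr 12, 2016.
The condition report is completed: Apr 12, 2016 + 10 weeks = Jun 21, 2016.
Both prerequisites met — the work is shipped (Aug 8, 2016), the condition report is completed (Jun 21, 2016); the later is Aug 8, 2016.
The work is installed: Aug 8, 2016 + 5 weeks = Sep 12, 2016.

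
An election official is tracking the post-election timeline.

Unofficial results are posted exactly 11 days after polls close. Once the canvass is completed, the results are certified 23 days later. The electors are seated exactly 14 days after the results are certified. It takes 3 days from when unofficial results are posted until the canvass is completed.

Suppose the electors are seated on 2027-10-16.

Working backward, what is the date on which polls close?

The electors are seated: Oct 16, 2027.
The results are certified: Oct 16, 2027 − 14 days = Oct 2, 2027.
The canvass is completed: Oct 2, 2027 − 23 days = Sep 9, 2027.
Unofficial results are posted: Sep 9, 2027 − 3 days = Sep 6, 2027.
Polls close: Sep 6, 2027 − 11 days = Aug 26, 2027.

2027-08-26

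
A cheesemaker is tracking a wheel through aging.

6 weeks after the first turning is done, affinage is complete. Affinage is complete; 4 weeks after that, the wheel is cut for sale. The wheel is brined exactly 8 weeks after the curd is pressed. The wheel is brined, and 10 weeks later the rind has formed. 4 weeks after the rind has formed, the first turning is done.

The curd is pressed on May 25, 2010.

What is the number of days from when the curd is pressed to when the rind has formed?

Causal path: the curd is pressed → the wheel is brined → the rind has formed.
Total delay along the path: 8 + 10 weeks = 18 weeks = 126 days.

126 days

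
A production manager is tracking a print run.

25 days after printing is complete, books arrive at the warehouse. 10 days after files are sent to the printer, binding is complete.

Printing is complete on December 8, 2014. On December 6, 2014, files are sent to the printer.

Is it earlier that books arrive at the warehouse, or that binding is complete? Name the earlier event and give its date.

Binding is complete — December 16, 2014

Printing is complete: Dec 8, 2014.
Books arrive at the warehouse: Dec 8, 2014 + 25 days = Jan 2, 2015.
Files are sent to the printer: Dec 6, 2014.
Binding is complete: Dec 6, 2014 + 10 days = Dec 16, 2014.
Comparing: books arrive at the warehouse on Jan 2, 2015 vs binding is complete on Dec 16, 2014. Earlier: binding is complete.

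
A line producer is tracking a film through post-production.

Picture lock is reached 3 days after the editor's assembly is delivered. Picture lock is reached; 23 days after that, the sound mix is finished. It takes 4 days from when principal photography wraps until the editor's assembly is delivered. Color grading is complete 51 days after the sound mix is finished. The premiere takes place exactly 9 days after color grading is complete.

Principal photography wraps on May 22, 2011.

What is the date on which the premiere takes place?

Principal photography wraps: May 22, 2011.
The editor's assembly is delivered: May 22, 2011 + 4 days = May 26, 2011.
Picture lock is reached: May 26, 2011 + 3 days = May 29, 2011.
The sound mix is finished: May 29, 2011 + 23 days = Jun 21, 2011.
Color grading is complete: Jun 21, 2011 + 51 days = Aug 11, 2011.
The premiere takes place: Aug 11, 2011 + 9 days = Aug 20, 2011.

Aug 20, 2011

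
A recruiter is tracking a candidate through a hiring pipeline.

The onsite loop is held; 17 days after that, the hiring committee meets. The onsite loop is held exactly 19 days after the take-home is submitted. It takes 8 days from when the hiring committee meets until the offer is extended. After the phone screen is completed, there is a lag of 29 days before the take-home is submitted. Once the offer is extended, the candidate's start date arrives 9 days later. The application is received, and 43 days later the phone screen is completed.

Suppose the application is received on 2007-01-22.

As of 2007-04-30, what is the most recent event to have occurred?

The application is received: Jan 22, 2007.
The phone screen is completed: Jan 22, 2007 + 43 days = Mar 6, 2007.
The take-home is submitted: Mar 6, 2007 + 29 days = Apr 4, 2007.
The onsite loop is held: Apr 4, 2007 + 19 days = Apr 23, 2007.
The hiring committee meets: Apr 23, 2007 + 17 days = May 10, 2007.
The offer is extended: May 10, 2007 + 8 days = May 18, 2007.
The candidate's start date arrives: May 18, 2007 + 9 days = May 27, 2007.
Apr 30, 2007 falls between when the onsite loop is held (Apr 23, 2007) and when the hiring committee meets (May 10, 2007).

The onsite loop is held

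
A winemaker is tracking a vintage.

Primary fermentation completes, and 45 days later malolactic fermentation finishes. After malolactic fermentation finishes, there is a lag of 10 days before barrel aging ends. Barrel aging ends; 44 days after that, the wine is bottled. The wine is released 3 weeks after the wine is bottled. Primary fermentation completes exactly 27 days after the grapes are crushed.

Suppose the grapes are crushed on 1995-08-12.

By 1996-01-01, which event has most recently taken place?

The grapes are crushed: Aug 12, 1995.
Primary fermentation completes: Aug 12, 1995 + 27 days = Sep 8, 1995.
Malolactic fermentation finishes: Sep 8, 1995 + 45 days = Oct 23, 1995.
Barrel aging ends: Oct 23, 1995 + 10 days = Nov 2, 1995.
The wine is bottled: Nov 2, 1995 + 44 days = Dec 16, 1995.
The wine is released: Dec 16, 1995 + 3 weeks = Jan 6, 1996.
Jan 1, 1996 falls between when the wine is bottled (Dec 16, 1995) and when the wine is released (Jan 6, 1996).

The wine is bottled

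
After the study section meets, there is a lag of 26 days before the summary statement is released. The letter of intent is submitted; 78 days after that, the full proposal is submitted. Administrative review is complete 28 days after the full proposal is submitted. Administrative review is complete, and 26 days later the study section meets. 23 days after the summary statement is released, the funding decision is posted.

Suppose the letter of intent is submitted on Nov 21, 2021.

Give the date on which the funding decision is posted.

May 21, 2022

The letter of intent is submitted: Nov 21, 2021.
The full proposal is submitted: Nov 21, 2021 + 78 days = Feb 7, 2022.
Administrative review is complete: Feb 7, 2022 + 28 days = Mar 7, 2022.
The study section meets: Mar 7, 2022 + 26 days = Apr 2, 2022.
The summary statement is released: Apr 2, 2022 + 26 days = Apr 28, 2022.
The funding decision is posted: Apr 28, 2022 + 23 days = May 21, 2022.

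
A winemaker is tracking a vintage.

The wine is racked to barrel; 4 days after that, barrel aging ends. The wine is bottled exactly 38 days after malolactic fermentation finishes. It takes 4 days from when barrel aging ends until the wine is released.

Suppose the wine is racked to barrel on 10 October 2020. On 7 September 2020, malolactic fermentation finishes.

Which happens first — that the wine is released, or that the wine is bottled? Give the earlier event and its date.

The wine is bottled — 15 October 2020

The wine is racked to barrel: Oct 10, 2020.
Barrel aging ends: Oct 10, 2020 + 4 days = Oct 14, 2020.
The wine is released: Oct 14, 2020 + 4 days = Oct 18, 2020.
Malolactic fermentation finishes: Sep 7, 2020.
The wine is bottled: Sep 7, 2020 + 38 days = Oct 15, 2020.
Comparing: the wine is released on Oct 18, 2020 vs the wine is bottled on Oct 15, 2020. Earlier: the wine is bottled.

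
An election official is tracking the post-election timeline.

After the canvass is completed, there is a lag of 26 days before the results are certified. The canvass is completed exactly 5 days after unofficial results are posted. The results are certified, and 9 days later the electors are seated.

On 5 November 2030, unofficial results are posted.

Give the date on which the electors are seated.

Unofficial results are posted: Nov 5, 2030.
The canvass is completed: Nov 5, 2030 + 5 days = Nov 10, 2030.
The results are certified: Nov 10, 2030 + 26 days = Dec 6, 2030.
The electors are seated: Dec 6, 2030 + 9 days = Dec 15, 2030.

15 December 2030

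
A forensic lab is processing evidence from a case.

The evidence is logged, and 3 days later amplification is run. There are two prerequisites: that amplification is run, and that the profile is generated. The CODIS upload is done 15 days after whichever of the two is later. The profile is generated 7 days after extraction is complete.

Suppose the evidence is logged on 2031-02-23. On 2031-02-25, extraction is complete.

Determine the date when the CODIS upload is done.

The evidence is logged: Feb 23, 2031.
Amplification is run: Feb 23, 2031 + 3 days = Feb 26, 2031.
Extraction is complete: Feb 25, 2031.
The profile is generated: Feb 25, 2031 + 7 days = Mar 4, 2031.
Both prerequisites met — amplification is run (Feb 26, 2031), the profile is generated (Mar 4, 2031); the later is Mar 4, 2031.
The CODIS upload is done: Mar 4, 2031 + 15 days = Mar 19, 2031.

2031-03-19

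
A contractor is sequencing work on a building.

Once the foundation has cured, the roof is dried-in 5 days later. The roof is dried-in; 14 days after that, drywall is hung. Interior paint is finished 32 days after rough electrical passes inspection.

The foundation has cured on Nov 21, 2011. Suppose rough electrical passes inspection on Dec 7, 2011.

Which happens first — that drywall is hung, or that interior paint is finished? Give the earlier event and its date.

The foundation has cured: Nov 21, 2011.
The roof is dried-in: Nov 21, 2011 + 5 days = Nov 26, 2011.
Drywall is hung: Nov 26, 2011 + 14 days = Dec 10, 2011.
Rough electrical passes inspection: Dec 7, 2011.
Interior paint is finished: Dec 7, 2011 + 32 days = Jan 8, 2012.
Comparing: drywall is hung on Dec 10, 2011 vs interior paint is finished on Jan 8, 2012. Earlier: drywall is hung.

Drywall is hung — Dec 10, 2011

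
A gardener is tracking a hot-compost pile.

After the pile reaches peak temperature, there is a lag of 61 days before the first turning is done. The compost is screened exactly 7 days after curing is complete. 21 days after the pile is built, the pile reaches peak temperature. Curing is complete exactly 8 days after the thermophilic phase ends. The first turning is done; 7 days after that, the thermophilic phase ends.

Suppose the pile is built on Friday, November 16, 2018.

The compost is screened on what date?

The pile is built: Nov 16, 2018.
The pile reaches peak temperature: Nov 16, 2018 + 21 days = Dec 7, 2018.
The first turning is done: Dec 7, 2018 + 61 days = Feb 6, 2019.
The thermophilic phase ends: Feb 6, 2019 + 7 days = Feb 13, 2019.
Curing is complete: Feb 13, 2019 + 8 days = Feb 21, 2019.
The compost is screened: Feb 21, 2019 + 7 days = Feb 28, 2019.

Thursday, February 28, 2019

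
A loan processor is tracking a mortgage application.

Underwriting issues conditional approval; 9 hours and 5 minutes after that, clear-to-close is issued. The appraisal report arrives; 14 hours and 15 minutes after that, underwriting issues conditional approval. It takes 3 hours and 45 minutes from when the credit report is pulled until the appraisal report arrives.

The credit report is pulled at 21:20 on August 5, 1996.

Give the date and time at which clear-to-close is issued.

00:25 on August 7, 1996

The credit report is pulled: 21:20 Aug 5, 1996.
The appraisal report arrives: 21:20 Aug 5, 1996 + 3h45m = 01:05 Aug 6, 1996.
Underwriting issues conditional approval: 01:05 Aug 6, 1996 + 14h15m = 15:20 Aug 6, 1996.
Clear-to-close is issued: 15:20 Aug 6, 1996 + 9h05m = 00:25 Aug 7, 1996.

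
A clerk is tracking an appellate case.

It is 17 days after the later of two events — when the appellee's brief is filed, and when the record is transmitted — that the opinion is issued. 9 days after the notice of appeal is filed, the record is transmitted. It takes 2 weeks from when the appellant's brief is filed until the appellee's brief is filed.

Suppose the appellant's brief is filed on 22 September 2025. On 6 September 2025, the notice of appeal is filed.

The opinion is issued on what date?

23 October 2025

The appellant's brief is filed: Sep 22, 2025.
The appellee's brief is filed: Sep 22, 2025 + 2 weeks = Oct 6, 2025.
The notice of appeal is filed: Sep 6, 2025.
The record is transmitted: Sep 6, 2025 + 9 days = Sep 15, 2025.
Both prerequisites met — the appellee's brief is filed (Oct 6, 2025), the record is transmitted (Sep 15, 2025); the later is Oct 6, 2025.
The opinion is issued: Oct 6, 2025 + 17 days = Oct 23, 2025.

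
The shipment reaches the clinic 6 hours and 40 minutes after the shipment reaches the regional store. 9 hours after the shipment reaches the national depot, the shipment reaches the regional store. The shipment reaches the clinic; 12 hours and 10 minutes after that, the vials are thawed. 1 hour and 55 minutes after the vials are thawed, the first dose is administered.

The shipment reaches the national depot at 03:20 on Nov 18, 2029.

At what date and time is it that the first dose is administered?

The shipment reaches the national depot: 03:20 Nov 18, 2029.
The shipment reaches the regional store: 03:20 Nov 18, 2029 + 9h = 12:20 Nov 18, 2029.
The shipment reaches the clinic: 12:20 Nov 18, 2029 + 6h40m = 19:00 Nov 18, 2029.
The vials are thawed: 19:00 Nov 18, 2029 + 12h10m = 07:10 Nov 19, 2029.
The first dose is administered: 07:10 Nov 19, 2029 + 1h55m = 09:05 Nov 19, 2029.

09:05 on Nov 19, 2029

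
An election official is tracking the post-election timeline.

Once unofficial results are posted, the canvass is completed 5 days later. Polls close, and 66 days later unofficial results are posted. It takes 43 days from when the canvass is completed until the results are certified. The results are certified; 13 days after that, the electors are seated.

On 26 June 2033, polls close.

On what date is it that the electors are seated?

Polls close: Jun 26, 2033.
Unofficial results are posted: Jun 26, 2033 + 66 days = Aug 31, 2033.
The canvass is completed: Aug 31, 2033 + 5 days = Sep 5, 2033.
The results are certified: Sep 5, 2033 + 43 days = Oct 18, 2033.
The electors are seated: Oct 18, 2033 + 13 days = Oct 31, 2033.

31 October 2033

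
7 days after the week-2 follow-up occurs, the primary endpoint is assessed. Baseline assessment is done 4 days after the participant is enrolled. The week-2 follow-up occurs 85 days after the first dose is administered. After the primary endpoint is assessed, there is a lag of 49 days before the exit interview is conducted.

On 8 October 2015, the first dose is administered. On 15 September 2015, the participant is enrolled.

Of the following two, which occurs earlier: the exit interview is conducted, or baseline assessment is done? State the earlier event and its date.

Baseline assessment is done — 19 September 2015

The first dose is administered: Oct 8, 2015.
The week-2 follow-up occurs: Oct 8, 2015 + 85 days = Jan 1, 2016.
The primary endpoint is assessed: Jan 1, 2016 + 7 days = Jan 8, 2016.
The exit interview is conducted: Jan 8, 2016 + 49 days = Feb 26, 2016.
The participant is enrolled: Sep 15, 2015.
Baseline assessment is done: Sep 15, 2015 + 4 days = Sep 19, 2015.
Comparing: the exit interview is conducted on Feb 26, 2016 vs baseline assessment is done on Sep 19, 2015. Earlier: baseline assessment is done.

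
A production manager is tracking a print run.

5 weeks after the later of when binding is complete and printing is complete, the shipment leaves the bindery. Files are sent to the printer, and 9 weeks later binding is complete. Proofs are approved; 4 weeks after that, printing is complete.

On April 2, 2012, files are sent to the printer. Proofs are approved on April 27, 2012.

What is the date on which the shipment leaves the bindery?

Files are sent to the printer: Apr 2, 2012.
Binding is complete: Apr 2, 2012 + 9 weeks = Jun 4, 2012.
Proofs are approved: Apr 27, 2012.
Printing is complete: Apr 27, 2012 + 4 weeks = May 25, 2012.
Both prerequisites met — binding is complete (Jun 4, 2012), printing is complete (May 25, 2012); the later is Jun 4, 2012.
The shipment leaves the bindery: Jun 4, 2012 + 5 weeks = Jul 9, 2012.

July 9, 2012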